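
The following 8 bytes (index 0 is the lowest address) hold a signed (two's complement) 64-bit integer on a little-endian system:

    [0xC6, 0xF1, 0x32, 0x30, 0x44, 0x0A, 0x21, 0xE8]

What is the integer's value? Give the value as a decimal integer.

Little-endian stores the least-significant byte at the lowest address.
Reassemble most-significant byte first: E8 21 0A 44 30 32 F1 C6 → 0xE8210A443032F1C6.
Top bit is set, so as a signed 64-bit value this is 0xE8210A443032F1C6 − 2^64 = -1720082294696119866.

-1720082294696119866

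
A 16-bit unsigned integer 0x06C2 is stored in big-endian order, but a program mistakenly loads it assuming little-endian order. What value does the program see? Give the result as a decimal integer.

49670

Stored big-endian, the bytes at ascending addresses are 06 C2.
Read back as little-endian, the first byte is least significant, giving 0xC206.
0xC206 = 49670.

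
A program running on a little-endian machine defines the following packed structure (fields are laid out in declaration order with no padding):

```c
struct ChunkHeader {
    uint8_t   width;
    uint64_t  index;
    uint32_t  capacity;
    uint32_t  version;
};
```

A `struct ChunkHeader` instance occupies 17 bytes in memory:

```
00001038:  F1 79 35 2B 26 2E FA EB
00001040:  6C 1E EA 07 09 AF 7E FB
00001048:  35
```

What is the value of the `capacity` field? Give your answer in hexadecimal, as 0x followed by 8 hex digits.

0x0907EA1E

`capacity` follows `width` (1 B), `index` (8 B), so it starts at offset 1 + 8 = 9 and occupies 4 bytes.
Bytes at offsets 9..12: 1E EA 07 09.
Little-endian: lowest address holds the least-significant byte.
Reassemble most-significant byte first: 09 07 EA 1E → 0x0907EA1E.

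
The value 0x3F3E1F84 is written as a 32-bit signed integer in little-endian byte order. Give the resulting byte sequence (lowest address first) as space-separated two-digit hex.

Split into bytes (most-significant first): 3F 3E 1F 84.
Little-endian stores the least-significant byte at the lowest address.
So at ascending addresses the bytes are 84 1F 3E 3F.

84 1F 3E 3F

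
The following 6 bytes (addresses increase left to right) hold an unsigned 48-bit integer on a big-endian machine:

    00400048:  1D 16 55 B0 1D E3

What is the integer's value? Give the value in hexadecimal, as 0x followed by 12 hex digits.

Big-endian stores the most-significant byte at the lowest address.
The bytes are already most-significant first: 0x1D1655B01DE3.

0x1D1655B01DE3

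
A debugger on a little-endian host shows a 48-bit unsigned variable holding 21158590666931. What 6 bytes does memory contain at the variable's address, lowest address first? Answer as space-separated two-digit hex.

B3 D8 47 5E 3E 13

21158590666931 in hexadecimal, padded to 48 bits, is 0x133E5E47D8B3.
Split into bytes (most-significant first): 13 3E 5E 47 D8 B3.
Little-endian stores the least-significant byte at the lowest address.
So at ascending addresses the bytes are B3 D8 47 5E 3E 13.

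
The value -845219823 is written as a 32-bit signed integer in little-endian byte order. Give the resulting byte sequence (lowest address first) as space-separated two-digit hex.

11 F8 9E CD

Two's complement of -845219823 in 32 bits: 845219823 = 0x326107EF; invert → 0xCD9EF810; add 1 → 0xCD9EF811.
Split into bytes (most-significant first): CD 9E F8 11.
Little-endian stores the least-significant byte at the lowest address.
So at ascending addresses the bytes are 11 F8 9E CD.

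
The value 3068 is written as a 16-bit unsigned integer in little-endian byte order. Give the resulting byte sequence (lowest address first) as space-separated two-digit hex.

3068 in hexadecimal, padded to 16 bits, is 0x0BFC.
Split into bytes (most-significant first): 0B FC.
Little-endian stores the least-significant byte at the lowest address.
So at ascending addresses the bytes are FC 0B.

FC 0B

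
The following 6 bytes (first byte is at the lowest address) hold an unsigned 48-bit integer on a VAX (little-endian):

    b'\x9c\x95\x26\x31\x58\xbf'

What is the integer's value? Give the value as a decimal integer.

210385502639516

Little-endian: lowest address holds the least-significant byte.
Reassemble most-significant byte first: BF 58 31 26 95 9C → 0xBF583126959C.
0xBF583126959C = 210385502639516.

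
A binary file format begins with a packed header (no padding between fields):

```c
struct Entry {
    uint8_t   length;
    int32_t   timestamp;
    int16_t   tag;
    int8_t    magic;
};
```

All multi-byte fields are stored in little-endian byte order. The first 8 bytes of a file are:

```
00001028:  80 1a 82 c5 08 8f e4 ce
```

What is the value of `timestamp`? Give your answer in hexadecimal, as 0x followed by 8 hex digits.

0x08C5821A

`timestamp` follows `length` (1 byte), so it starts at byte offset 1 and occupies 4 bytes.
Bytes at offsets 1..4: 1A 82 C5 08.
Little-endian: lowest address holds the least-significant byte.
Reassemble most-significant byte first: 08 C5 82 1A → 0x08C5821A.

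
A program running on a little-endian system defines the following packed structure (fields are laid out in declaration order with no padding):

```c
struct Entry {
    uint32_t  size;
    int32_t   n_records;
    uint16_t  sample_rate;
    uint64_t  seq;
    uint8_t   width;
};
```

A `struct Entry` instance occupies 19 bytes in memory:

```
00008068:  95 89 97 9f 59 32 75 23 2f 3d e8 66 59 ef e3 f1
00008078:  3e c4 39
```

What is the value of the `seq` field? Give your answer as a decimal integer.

14141005841265420008

`seq` follows `size` (4 B), `n_records` (4 B), `sample_rate` (2 B), so it starts at offset 4 + 4 + 2 = 10 and occupies 8 bytes.
Bytes at offsets 10..17: E8 66 59 EF E3 F1 3E C4.
Little-endian: lowest address holds the least-significant byte.
Reassemble most-significant byte first: C4 3E F1 E3 EF 59 66 E8 → 0xC43EF1E3EF5966E8.
0xC43EF1E3EF5966E8 = 14141005841265420008.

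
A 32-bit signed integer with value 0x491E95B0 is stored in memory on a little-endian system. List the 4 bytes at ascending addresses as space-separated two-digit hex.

B0 95 1E 49

Split into bytes (most-significant first): 49 1E 95 B0.
In little-endian order the low byte comes first in memory.
So at ascending addresses the bytes are B0 95 1E 49.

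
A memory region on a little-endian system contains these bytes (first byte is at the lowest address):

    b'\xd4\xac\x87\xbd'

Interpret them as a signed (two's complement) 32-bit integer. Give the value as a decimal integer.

-1115181868

Little-endian: lowest address holds the least-significant byte.
Reassemble most-significant byte first: BD 87 AC D4 → 0xBD87ACD4.
Top bit is set, so as a signed 32-bit value this is 0xBD87ACD4 − 2^32 = -1115181868.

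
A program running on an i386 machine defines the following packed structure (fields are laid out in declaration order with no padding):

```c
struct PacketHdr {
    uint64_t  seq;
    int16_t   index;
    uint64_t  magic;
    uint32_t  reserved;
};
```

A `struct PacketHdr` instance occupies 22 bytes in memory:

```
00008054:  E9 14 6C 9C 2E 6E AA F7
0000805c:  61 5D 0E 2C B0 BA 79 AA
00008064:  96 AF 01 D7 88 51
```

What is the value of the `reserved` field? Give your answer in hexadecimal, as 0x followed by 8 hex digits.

0x5188D701

`reserved` follows `seq` (8 B), `index` (2 B), `magic` (8 B), so it starts at offset 8 + 2 + 8 = 18 and occupies 4 bytes.
Bytes at offsets 18..21: 01 D7 88 51.
In little-endian order the low byte comes first in memory.
Reassemble most-significant byte first: 51 88 D7 01 → 0x5188D701.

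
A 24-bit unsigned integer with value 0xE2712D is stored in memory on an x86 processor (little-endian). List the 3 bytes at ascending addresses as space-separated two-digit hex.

Split into bytes (most-significant first): E2 71 2D.
In little-endian order the low byte comes first in memory.
So at ascending addresses the bytes are 2D 71 E2.

2D 71 E2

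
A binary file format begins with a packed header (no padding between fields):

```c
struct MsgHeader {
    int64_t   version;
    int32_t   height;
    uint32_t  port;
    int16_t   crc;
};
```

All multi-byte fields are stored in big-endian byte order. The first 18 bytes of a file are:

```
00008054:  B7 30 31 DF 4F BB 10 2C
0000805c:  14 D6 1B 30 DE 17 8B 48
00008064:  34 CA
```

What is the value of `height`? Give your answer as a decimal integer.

`height` follows `version` (8 bytes), so it starts at byte offset 8 and occupies 4 bytes.
Bytes at offsets 8..11: 14 D6 1B 30.
Big-endian: lowest address holds the most-significant byte.
The bytes are already most-significant first: 0x14D61B30.
0x14D61B30 = 349575984.

349575984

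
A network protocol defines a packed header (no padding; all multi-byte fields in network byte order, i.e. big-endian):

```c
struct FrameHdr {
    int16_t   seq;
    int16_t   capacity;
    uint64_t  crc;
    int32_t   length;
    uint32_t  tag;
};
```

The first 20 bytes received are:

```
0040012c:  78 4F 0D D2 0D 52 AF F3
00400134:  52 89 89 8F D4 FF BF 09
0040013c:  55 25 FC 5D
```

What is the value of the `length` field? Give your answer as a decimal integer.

`length` follows `seq` (2 B), `capacity` (2 B), `crc` (8 B), so it starts at offset 2 + 2 + 8 = 12 and occupies 4 bytes.
Bytes at offsets 12..15: D4 FF BF 09.
Big-endian: lowest address holds the most-significant byte.
The bytes are already most-significant first: 0xD4FFBF09.
Top bit is set, so as a signed 32-bit value this is 0xD4FFBF09 − 2^32 = -721436919.

-721436919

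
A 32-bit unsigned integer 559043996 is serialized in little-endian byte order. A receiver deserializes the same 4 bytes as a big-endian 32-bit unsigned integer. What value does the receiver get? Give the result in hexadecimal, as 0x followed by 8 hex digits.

559043996 in 32-bit hexadecimal is 0x2152559C.
Stored little-endian, the bytes at ascending addresses are 9C 55 52 21.
Read back as big-endian, the last byte is least significant, giving 0x9C555221.

0x9C555221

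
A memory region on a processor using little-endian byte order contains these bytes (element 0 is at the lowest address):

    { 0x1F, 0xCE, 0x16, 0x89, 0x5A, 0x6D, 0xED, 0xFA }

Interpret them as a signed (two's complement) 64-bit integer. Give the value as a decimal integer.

-365515759132684769

Little-endian stores the least-significant byte at the lowest address.
Reassemble most-significant byte first: FA ED 6D 5A 89 16 CE 1F → 0xFAED6D5A8916CE1F.
Top bit is set, so as a signed 64-bit value this is 0xFAED6D5A8916CE1F − 2^64 = -365515759132684769.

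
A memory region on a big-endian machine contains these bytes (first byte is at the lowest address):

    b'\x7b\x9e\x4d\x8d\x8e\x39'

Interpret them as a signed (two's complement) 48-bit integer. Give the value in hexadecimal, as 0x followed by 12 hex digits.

0x7B9E4D8D8E39

Big-endian: lowest address holds the most-significant byte.
The bytes are already most-significant first: 0x7B9E4D8D8E39.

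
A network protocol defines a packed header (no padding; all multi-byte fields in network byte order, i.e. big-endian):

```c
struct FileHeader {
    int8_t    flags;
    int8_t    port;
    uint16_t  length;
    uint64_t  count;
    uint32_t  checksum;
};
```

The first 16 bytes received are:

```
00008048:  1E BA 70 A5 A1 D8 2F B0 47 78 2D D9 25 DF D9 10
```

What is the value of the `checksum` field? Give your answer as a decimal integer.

635427088

`checksum` follows `flags` (1 B), `port` (1 B), `length` (2 B), `count` (8 B), so it starts at offset 1 + 1 + 2 + 8 = 12 and occupies 4 bytes.
Bytes at offsets 12..15: 25 DF D9 10.
Big-endian stores the most-significant byte at the lowest address.
The bytes are already most-significant first: 0x25DFD910.
0x25DFD910 = 635427088.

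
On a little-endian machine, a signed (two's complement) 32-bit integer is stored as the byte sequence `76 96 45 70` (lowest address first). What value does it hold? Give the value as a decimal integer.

Little-endian: lowest address holds the least-significant byte.
Reassemble most-significant byte first: 70 45 96 76 → 0x70459676.
0x70459676 = 1883608694.

1883608694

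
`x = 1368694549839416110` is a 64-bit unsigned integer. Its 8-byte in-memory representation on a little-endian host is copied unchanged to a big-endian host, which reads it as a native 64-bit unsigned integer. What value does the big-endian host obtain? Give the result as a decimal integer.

1368694549839416110 in 64-bit hexadecimal is 0x12FE947101310B2E.
Stored little-endian, the bytes at ascending addresses are 2E 0B 31 01 71 94 FE 12.
Read back as big-endian, the last byte is least significant, giving 0x2E0B31017194FE12.
0x2E0B31017194FE12 = 3317799432758820370.

3317799432758820370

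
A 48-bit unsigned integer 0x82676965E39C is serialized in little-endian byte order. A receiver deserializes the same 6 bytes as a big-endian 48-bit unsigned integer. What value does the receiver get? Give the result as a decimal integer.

Stored little-endian, the bytes at ascending addresses are 9C E3 65 69 67 82.
Read back as big-endian, the last byte is least significant, giving 0x9CE365696782.
0x9CE365696782 = 172500472915842.

172500472915842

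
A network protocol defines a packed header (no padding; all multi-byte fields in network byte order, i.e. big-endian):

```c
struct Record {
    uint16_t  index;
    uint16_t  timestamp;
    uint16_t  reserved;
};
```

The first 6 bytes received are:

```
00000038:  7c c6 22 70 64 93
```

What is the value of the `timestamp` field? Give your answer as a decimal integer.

`timestamp` follows `index` (2 bytes), so it starts at byte offset 2 and occupies 2 bytes.
Bytes at offsets 2..3: 22 70.
In big-endian order the high byte comes first in memory.
The bytes are already most-significant first: 0x2270.
0x2270 = 8816.

8816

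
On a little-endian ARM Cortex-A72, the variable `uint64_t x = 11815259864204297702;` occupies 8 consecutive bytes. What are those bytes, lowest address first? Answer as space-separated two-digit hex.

11815259864204297702 in hexadecimal, padded to 64 bits, is 0xA3F83C3F1ED3C5E6.
Split into bytes (most-significant first): A3 F8 3C 3F 1E D3 C5 E6.
Little-endian: lowest address holds the least-significant byte.
So at ascending addresses the bytes are E6 C5 D3 1E 3F 3C F8 A3.

E6 C5 D3 1E 3F 3C F8 A3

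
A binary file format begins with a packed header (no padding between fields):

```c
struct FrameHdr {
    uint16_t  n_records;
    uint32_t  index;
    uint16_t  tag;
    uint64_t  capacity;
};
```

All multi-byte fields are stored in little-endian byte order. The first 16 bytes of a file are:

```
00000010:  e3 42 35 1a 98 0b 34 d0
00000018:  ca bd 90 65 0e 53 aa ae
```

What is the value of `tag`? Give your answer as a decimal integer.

`tag` follows `n_records` (2 B), `index` (4 B), so it starts at offset 2 + 4 = 6 and occupies 2 bytes.
Bytes at offsets 6..7: 34 D0.
Little-endian: lowest address holds the least-significant byte.
Reassemble most-significant byte first: D0 34 → 0xD034.
0xD034 = 53300.

53300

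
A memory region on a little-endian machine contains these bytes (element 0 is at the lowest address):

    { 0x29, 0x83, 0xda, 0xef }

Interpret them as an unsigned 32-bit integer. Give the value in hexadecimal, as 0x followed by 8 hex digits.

0xEFDA8329

Little-endian stores the least-significant byte at the lowest address.
Reassemble most-significant byte first: EF DA 83 29 → 0xEFDA8329.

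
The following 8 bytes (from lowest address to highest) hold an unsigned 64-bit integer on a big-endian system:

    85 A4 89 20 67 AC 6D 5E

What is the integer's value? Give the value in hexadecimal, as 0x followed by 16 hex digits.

0x85A4892067AC6D5E

In big-endian order the high byte comes first in memory.
The bytes are already most-significant first: 0x85A4892067AC6D5E.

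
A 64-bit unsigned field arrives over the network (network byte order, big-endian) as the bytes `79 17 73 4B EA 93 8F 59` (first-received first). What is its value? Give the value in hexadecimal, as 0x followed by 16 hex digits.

Big-endian: lowest address holds the most-significant byte.
The bytes are already most-significant first: 0x7917734BEA938F59.

0x7917734BEA938F59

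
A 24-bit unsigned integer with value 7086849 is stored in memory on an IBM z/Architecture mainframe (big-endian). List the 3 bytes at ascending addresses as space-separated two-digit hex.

7086849 in hexadecimal, padded to 24 bits, is 0x6C2301.
Split into bytes (most-significant first): 6C 23 01.
Big-endian stores the most-significant byte at the lowest address.
So the memory order matches the most-significant-first order: 6C 23 01.

6C 23 01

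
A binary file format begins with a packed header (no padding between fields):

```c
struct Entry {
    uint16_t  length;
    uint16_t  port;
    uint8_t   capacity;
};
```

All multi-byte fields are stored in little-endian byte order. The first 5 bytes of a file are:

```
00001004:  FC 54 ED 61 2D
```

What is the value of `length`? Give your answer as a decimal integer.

21756

`length` is the first field, at byte offset 0, occupying 2 bytes.
Bytes at offsets 0..1: FC 54.
Little-endian stores the least-significant byte at the lowest address.
Reassemble most-significant byte first: 54 FC → 0x54FC.
0x54FC = 21756.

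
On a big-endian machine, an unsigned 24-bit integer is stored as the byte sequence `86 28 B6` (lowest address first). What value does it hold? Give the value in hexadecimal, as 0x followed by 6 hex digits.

Big-endian stores the most-significant byte at the lowest address.
The bytes are already most-significant first: 0x8628B6.

0x8628B6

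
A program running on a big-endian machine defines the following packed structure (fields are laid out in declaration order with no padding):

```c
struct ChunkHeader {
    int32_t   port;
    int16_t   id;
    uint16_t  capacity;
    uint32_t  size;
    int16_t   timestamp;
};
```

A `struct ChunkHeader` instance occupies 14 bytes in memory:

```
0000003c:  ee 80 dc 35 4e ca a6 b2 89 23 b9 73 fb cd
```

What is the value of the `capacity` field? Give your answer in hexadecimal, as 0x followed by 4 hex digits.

`capacity` follows `port` (4 B), `id` (2 B), so it starts at offset 4 + 2 = 6 and occupies 2 bytes.
Bytes at offsets 6..7: A6 B2.
In big-endian order the high byte comes first in memory.
The bytes are already most-significant first: 0xA6B2.

0xA6B2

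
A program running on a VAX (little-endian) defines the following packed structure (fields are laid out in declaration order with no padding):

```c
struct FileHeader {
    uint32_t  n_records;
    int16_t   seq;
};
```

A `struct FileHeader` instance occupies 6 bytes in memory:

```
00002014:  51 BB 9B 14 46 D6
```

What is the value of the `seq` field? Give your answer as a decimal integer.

`seq` follows `n_records` (4 bytes), so it starts at byte offset 4 and occupies 2 bytes.
Bytes at offsets 4..5: 46 D6.
In little-endian order the low byte comes first in memory.
Reassemble most-significant byte first: D6 46 → 0xD646.
Top bit is set, so as a signed 16-bit value this is 0xD646 − 2^16 = -10682.

-10682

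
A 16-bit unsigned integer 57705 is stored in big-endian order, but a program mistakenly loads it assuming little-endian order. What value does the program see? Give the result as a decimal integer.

27105

57705 in 16-bit hexadecimal is 0xE169.
Stored big-endian, the bytes at ascending addresses are E1 69.
Read back as little-endian, the first byte is least significant, giving 0x69E1.
0x69E1 = 27105.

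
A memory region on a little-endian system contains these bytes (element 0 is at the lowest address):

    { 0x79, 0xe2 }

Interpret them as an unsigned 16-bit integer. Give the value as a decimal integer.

57977

In little-endian order the low byte comes first in memory.
Reassemble most-significant byte first: E2 79 → 0xE279.
0xE279 = 57977.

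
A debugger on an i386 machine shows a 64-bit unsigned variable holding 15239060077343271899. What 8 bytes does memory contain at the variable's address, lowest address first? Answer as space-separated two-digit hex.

15239060077343271899 in hexadecimal, padded to 64 bits, is 0xD37C04667CE1EBDB.
Split into bytes (most-significant first): D3 7C 04 66 7C E1 EB DB.
Little-endian stores the least-significant byte at the lowest address.
So at ascending addresses the bytes are DB EB E1 7C 66 04 7C D3.

DB EB E1 7C 66 04 7C D3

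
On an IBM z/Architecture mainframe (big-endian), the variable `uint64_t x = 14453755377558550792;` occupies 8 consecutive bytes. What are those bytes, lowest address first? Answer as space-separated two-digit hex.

C8 96 0D EF C5 C4 F9 08

14453755377558550792 in hexadecimal, padded to 64 bits, is 0xC8960DEFC5C4F908.
Split into bytes (most-significant first): C8 96 0D EF C5 C4 F9 08.
In big-endian order the high byte comes first in memory.
So the memory order matches the most-significant-first order: C8 96 0D EF C5 C4 F9 08.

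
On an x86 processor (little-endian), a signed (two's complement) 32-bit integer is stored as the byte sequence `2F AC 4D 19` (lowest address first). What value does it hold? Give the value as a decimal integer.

Little-endian: lowest address holds the least-significant byte.
Reassemble most-significant byte first: 19 4D AC 2F → 0x194DAC2F.
0x194DAC2F = 424520751.

424520751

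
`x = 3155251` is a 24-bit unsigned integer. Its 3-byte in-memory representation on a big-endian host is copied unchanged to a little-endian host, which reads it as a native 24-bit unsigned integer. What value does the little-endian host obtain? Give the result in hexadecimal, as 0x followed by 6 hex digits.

0x332530

3155251 in 24-bit hexadecimal is 0x302533.
Stored big-endian, the bytes at ascending addresses are 30 25 33.
Read back as little-endian, the first byte is least significant, giving 0x332530.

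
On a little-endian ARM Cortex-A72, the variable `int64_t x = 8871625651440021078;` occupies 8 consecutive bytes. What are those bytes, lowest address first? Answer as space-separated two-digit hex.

56 6E 53 AE 86 58 1E 7B

8871625651440021078 in hexadecimal, padded to 64 bits, is 0x7B1E5886AE536E56.
Split into bytes (most-significant first): 7B 1E 58 86 AE 53 6E 56.
In little-endian order the low byte comes first in memory.
So at ascending addresses the bytes are 56 6E 53 AE 86 58 1E 7B.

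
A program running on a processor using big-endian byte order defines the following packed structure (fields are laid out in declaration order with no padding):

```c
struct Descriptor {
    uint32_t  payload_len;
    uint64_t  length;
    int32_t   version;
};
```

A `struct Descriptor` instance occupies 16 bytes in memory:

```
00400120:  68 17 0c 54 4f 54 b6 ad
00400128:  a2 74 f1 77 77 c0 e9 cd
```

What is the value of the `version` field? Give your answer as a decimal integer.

2009131469

`version` follows `payload_len` (4 B), `length` (8 B), so it starts at offset 4 + 8 = 12 and occupies 4 bytes.
Bytes at offsets 12..15: 77 C0 E9 CD.
In big-endian order the high byte comes first in memory.
The bytes are already most-significant first: 0x77C0E9CD.
0x77C0E9CD = 2009131469.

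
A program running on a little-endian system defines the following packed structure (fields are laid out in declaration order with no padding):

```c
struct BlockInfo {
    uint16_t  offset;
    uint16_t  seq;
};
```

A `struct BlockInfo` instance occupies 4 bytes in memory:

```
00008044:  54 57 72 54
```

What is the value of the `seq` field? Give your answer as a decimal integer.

21618

`seq` follows `offset` (2 bytes), so it starts at byte offset 2 and occupies 2 bytes.
Bytes at offsets 2..3: 72 54.
Little-endian: lowest address holds the least-significant byte.
Reassemble most-significant byte first: 54 72 → 0x5472.
0x5472 = 21618.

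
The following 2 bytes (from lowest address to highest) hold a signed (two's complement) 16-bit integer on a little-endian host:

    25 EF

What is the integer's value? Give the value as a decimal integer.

-4315

In little-endian order the low byte comes first in memory.
Reassemble most-significant byte first: EF 25 → 0xEF25.
Top bit is set, so as a signed 16-bit value this is 0xEF25 − 2^16 = -4315.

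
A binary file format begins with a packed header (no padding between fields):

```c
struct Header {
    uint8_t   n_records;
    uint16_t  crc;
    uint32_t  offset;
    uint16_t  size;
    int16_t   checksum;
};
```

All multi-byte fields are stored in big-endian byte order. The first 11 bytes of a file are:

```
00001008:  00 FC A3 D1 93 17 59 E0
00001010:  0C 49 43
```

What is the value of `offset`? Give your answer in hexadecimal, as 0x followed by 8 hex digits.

`offset` follows `n_records` (1 B), `crc` (2 B), so it starts at offset 1 + 2 = 3 and occupies 4 bytes.
Bytes at offsets 3..6: D1 93 17 59.
In big-endian order the high byte comes first in memory.
The bytes are already most-significant first: 0xD1931759.

0xD1931759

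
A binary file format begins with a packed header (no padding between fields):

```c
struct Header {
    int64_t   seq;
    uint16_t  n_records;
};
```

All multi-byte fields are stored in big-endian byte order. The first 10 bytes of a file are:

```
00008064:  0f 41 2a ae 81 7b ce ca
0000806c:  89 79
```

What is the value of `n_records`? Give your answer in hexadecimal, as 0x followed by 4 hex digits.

0x8979

`n_records` follows `seq` (8 bytes), so it starts at byte offset 8 and occupies 2 bytes.
Bytes at offsets 8..9: 89 79.
Big-endian stores the most-significant byte at the lowest address.
The bytes are already most-significant first: 0x8979.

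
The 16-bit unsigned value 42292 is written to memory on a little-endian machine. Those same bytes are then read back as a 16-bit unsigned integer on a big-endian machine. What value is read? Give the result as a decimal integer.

42292 in 16-bit hexadecimal is 0xA534.
Stored little-endian, the bytes at ascending addresses are 34 A5.
Read back as big-endian, the last byte is least significant, giving 0x34A5.
0x34A5 = 13477.

13477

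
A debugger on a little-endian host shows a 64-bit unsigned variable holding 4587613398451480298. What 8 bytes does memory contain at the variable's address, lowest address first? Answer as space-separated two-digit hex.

4587613398451480298 in hexadecimal, padded to 64 bits, is 0x3FAA7A146585E6EA.
Split into bytes (most-significant first): 3F AA 7A 14 65 85 E6 EA.
In little-endian order the low byte comes first in memory.
So at ascending addresses the bytes are EA E6 85 65 14 7A AA 3F.

EA E6 85 65 14 7A AA 3F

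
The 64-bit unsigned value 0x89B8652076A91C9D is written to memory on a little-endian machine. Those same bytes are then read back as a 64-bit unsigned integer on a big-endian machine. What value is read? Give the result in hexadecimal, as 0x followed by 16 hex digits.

Stored little-endian, the bytes at ascending addresses are 9D 1C A9 76 20 65 B8 89.
Read back as big-endian, the last byte is least significant, giving 0x9D1CA9762065B889.

0x9D1CA9762065B889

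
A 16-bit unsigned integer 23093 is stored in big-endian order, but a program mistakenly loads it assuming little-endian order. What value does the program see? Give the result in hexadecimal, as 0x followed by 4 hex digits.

23093 in 16-bit hexadecimal is 0x5A35.
Stored big-endian, the bytes at ascending addresses are 5A 35.
Read back as little-endian, the first byte is least significant, giving 0x355A.

0x355A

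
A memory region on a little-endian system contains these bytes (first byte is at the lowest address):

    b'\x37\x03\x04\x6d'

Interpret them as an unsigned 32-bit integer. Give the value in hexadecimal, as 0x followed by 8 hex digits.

0x6D040337

Little-endian: lowest address holds the least-significant byte.
Reassemble most-significant byte first: 6D 04 03 37 → 0x6D040337.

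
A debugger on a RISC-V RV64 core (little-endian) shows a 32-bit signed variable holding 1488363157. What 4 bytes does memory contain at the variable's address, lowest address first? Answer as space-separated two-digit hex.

95 9E B6 58

1488363157 in hexadecimal, padded to 32 bits, is 0x58B69E95.
Split into bytes (most-significant first): 58 B6 9E 95.
Little-endian: lowest address holds the least-significant byte.
So at ascending addresses the bytes are 95 9E B6 58.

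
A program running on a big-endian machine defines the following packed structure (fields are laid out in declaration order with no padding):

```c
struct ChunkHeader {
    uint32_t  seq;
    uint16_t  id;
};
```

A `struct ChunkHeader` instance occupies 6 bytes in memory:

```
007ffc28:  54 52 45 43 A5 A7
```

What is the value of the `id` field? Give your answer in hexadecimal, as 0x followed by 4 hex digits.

`id` follows `seq` (4 bytes), so it starts at byte offset 4 and occupies 2 bytes.
Bytes at offsets 4..5: A5 A7.
In big-endian order the high byte comes first in memory.
The bytes are already most-significant first: 0xA5A7.

0xA5A7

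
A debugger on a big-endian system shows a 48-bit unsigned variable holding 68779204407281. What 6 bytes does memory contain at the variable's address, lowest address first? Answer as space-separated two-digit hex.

68779204407281 in hexadecimal, padded to 48 bits, is 0x3E8DE80BEFF1.
Split into bytes (most-significant first): 3E 8D E8 0B EF F1.
Big-endian: lowest address holds the most-significant byte.
So the memory order matches the most-significant-first order: 3E 8D E8 0B EF F1.

3E 8D E8 0B EF F1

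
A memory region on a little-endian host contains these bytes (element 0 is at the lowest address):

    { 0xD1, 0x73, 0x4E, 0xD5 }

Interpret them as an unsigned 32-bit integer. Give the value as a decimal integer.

In little-endian order the low byte comes first in memory.
Reassemble most-significant byte first: D5 4E 73 D1 → 0xD54E73D1.
0xD54E73D1 = 3578688465.

3578688465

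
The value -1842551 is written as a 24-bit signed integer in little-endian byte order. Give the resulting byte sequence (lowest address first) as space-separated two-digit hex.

Two's complement of -1842551 in 24 bits: 1842551 = 0x1C1D77; invert → 0xE3E288; add 1 → 0xE3E289.
Split into bytes (most-significant first): E3 E2 89.
In little-endian order the low byte comes first in memory.
So at ascending addresses the bytes are 89 E2 E3.

89 E2 E3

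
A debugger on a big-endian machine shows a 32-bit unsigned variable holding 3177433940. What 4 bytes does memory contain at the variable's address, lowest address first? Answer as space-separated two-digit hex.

3177433940 in hexadecimal, padded to 32 bits, is 0xBD63CB54.
Split into bytes (most-significant first): BD 63 CB 54.
In big-endian order the high byte comes first in memory.
So the memory order matches the most-significant-first order: BD 63 CB 54.

BD 63 CB 54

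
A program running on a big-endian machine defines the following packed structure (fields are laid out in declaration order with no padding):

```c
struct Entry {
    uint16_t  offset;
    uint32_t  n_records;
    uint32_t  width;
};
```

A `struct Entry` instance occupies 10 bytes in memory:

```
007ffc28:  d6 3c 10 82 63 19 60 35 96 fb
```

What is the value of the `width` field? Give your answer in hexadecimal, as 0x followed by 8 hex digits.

`width` follows `offset` (2 B), `n_records` (4 B), so it starts at offset 2 + 4 = 6 and occupies 4 bytes.
Bytes at offsets 6..9: 60 35 96 FB.
Big-endian: lowest address holds the most-significant byte.
The bytes are already most-significant first: 0x603596FB.

0x603596FB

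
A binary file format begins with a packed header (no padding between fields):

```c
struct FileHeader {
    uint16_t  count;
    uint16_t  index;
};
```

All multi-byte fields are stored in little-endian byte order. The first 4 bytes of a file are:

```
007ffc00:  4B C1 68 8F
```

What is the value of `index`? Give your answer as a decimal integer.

`index` follows `count` (2 bytes), so it starts at byte offset 2 and occupies 2 bytes.
Bytes at offsets 2..3: 68 8F.
Little-endian stores the least-significant byte at the lowest address.
Reassemble most-significant byte first: 8F 68 → 0x8F68.
0x8F68 = 36712.

36712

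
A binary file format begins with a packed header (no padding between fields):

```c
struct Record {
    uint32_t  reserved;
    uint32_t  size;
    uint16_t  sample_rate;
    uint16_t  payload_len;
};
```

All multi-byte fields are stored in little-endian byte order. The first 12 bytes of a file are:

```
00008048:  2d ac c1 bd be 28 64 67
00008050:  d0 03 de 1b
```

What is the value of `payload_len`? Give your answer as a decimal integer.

`payload_len` follows `reserved` (4 B), `size` (4 B), `sample_rate` (2 B), so it starts at offset 4 + 4 + 2 = 10 and occupies 2 bytes.
Bytes at offsets 10..11: DE 1B.
Little-endian stores the least-significant byte at the lowest address.
Reassemble most-significant byte first: 1B DE → 0x1BDE.
0x1BDE = 7134.

7134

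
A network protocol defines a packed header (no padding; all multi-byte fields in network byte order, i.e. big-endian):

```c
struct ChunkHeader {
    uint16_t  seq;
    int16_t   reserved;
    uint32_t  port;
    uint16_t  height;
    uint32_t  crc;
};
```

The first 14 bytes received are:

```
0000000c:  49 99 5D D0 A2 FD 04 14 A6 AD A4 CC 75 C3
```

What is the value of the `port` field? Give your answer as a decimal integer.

2734490644

`port` follows `seq` (2 B), `reserved` (2 B), so it starts at offset 2 + 2 = 4 and occupies 4 bytes.
Bytes at offsets 4..7: A2 FD 04 14.
Big-endian: lowest address holds the most-significant byte.
The bytes are already most-significant first: 0xA2FD0414.
0xA2FD0414 = 2734490644.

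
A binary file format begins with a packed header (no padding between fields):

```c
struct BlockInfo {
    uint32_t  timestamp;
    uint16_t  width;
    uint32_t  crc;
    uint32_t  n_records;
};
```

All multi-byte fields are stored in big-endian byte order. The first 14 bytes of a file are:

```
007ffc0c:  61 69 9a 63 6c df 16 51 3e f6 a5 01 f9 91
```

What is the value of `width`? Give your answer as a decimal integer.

`width` follows `timestamp` (4 bytes), so it starts at byte offset 4 and occupies 2 bytes.
Bytes at offsets 4..5: 6C DF.
Big-endian stores the most-significant byte at the lowest address.
The bytes are already most-significant first: 0x6CDF.
0x6CDF = 27871.

27871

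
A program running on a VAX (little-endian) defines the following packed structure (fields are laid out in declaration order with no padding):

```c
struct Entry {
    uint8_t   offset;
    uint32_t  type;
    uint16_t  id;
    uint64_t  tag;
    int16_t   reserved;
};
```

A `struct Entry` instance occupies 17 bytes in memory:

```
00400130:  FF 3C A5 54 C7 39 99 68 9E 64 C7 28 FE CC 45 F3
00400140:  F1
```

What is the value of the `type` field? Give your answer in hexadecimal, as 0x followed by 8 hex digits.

0xC754A53C

`type` follows `offset` (1 byte), so it starts at byte offset 1 and occupies 4 bytes.
Bytes at offsets 1..4: 3C A5 54 C7.
In little-endian order the low byte comes first in memory.
Reassemble most-significant byte first: C7 54 A5 3C → 0xC754A53C.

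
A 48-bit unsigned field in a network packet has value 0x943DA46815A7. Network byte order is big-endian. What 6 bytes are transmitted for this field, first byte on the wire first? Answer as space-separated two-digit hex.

Split into bytes (most-significant first): 94 3D A4 68 15 A7.
In big-endian order the high byte comes first in memory.
So the memory order matches the most-significant-first order: 94 3D A4 68 15 A7.

94 3D A4 68 15 A7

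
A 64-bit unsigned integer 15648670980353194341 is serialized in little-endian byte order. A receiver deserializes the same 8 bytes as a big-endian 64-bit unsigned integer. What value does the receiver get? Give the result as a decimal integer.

15648670980353194341 in 64-bit hexadecimal is 0xD92B3F58AEEA7965.
Stored little-endian, the bytes at ascending addresses are 65 79 EA AE 58 3F 2B D9.
Read back as big-endian, the last byte is least significant, giving 0x6579EAAE583F2BD9.
0x6579EAAE583F2BD9 = 7312133504538455001.

7312133504538455001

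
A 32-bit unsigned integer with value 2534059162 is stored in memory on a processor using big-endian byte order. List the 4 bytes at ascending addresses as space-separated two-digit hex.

2534059162 in hexadecimal, padded to 32 bits, is 0x970AAC9A.
Split into bytes (most-significant first): 97 0A AC 9A.
Big-endian stores the most-significant byte at the lowest address.
So the memory order matches the most-significant-first order: 97 0A AC 9A.

97 0A AC 9A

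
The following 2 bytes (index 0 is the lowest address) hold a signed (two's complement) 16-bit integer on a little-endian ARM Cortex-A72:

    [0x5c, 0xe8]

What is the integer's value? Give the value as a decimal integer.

Little-endian stores the least-significant byte at the lowest address.
Reassemble most-significant byte first: E8 5C → 0xE85C.
Top bit is set, so as a signed 16-bit value this is 0xE85C − 2^16 = -6052.

-6052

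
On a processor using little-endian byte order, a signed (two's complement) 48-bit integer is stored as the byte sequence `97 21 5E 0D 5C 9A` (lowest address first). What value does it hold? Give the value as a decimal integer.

Little-endian stores the least-significant byte at the lowest address.
Reassemble most-significant byte first: 9A 5C 0D 5E 21 97 → 0x9A5C0D5E2197.
Top bit is set, so as a signed 48-bit value this is 0x9A5C0D5E2197 − 2^48 = -111754824769129.

-111754824769129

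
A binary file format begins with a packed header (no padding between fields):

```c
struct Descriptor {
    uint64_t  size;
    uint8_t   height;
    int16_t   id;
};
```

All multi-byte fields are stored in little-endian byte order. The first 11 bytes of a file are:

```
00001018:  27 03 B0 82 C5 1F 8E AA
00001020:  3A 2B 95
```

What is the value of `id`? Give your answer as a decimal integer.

`id` follows `size` (8 B), `height` (1 B), so it starts at offset 8 + 1 = 9 and occupies 2 bytes.
Bytes at offsets 9..10: 2B 95.
Little-endian: lowest address holds the least-significant byte.
Reassemble most-significant byte first: 95 2B → 0x952B.
Top bit is set, so as a signed 16-bit value this is 0x952B − 2^16 = -27349.

-27349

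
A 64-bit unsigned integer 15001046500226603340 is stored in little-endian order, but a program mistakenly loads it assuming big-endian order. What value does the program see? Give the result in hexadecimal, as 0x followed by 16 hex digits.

0x4C991F21506C2ED0

15001046500226603340 in 64-bit hexadecimal is 0xD02E6C50211F994C.
Stored little-endian, the bytes at ascending addresses are 4C 99 1F 21 50 6C 2E D0.
Read back as big-endian, the last byte is least significant, giving 0x4C991F21506C2ED0.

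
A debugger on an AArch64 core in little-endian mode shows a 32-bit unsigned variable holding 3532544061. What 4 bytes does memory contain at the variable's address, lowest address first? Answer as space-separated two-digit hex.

3532544061 in hexadecimal, padded to 32 bits, is 0xD28E583D.
Split into bytes (most-significant first): D2 8E 58 3D.
Little-endian: lowest address holds the least-significant byte.
So at ascending addresses the bytes are 3D 58 8E D2.

3D 58 8E D2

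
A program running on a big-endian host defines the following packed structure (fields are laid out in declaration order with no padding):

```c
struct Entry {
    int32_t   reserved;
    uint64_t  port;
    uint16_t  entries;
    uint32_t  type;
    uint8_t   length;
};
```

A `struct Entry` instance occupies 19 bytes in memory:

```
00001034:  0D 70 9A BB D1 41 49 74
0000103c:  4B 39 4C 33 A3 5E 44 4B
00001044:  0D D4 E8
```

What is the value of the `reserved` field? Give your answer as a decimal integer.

225483451

`reserved` is the first field, at byte offset 0, occupying 4 bytes.
Bytes at offsets 0..3: 0D 70 9A BB.
Big-endian stores the most-significant byte at the lowest address.
The bytes are already most-significant first: 0x0D709ABB.
0x0D709ABB = 225483451.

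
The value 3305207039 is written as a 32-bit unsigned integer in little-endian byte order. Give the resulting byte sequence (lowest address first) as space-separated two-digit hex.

FF 74 01 C5

3305207039 in hexadecimal, padded to 32 bits, is 0xC50174FF.
Split into bytes (most-significant first): C5 01 74 FF.
Little-endian stores the least-significant byte at the lowest address.
So at ascending addresses the bytes are FF 74 01 C5.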